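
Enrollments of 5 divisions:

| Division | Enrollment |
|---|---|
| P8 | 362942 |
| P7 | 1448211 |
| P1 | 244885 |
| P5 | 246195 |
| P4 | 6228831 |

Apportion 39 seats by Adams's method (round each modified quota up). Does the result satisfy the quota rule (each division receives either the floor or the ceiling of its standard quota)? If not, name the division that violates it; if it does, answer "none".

Standard quotas: P8 1.659, P7 6.621, P1 1.119, P5 1.125, P4 28.475.
Adams allocation: P8 2, P7 7, P1 2, P5 2, P4 26.
P4 has quota 28.475 (lower 28, upper 29) but receives 26 — outside the quota interval.

P4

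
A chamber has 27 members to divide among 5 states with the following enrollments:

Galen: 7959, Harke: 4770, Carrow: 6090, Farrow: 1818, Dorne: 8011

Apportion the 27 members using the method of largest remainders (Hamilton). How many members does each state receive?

Galen=7; Harke=4; Carrow=6; Farrow=2; Dorne=8

Standard divisor: 28648 ÷ 27 ≈ 1061.037.
Standard quotas: Galen 7.5012, Harke 4.4956, Carrow 5.7397, Farrow 1.7134, Dorne 7.5502.
Lower quotas: Galen 7, Harke 4, Carrow 5, Farrow 1, Dorne 7 (sum 24, leaving 3 seats).
Remainders in descending order: Carrow 0.7397, Farrow 0.7134, Dorne 0.5502, Galen 0.5012, Harke 0.4956.
The surplus seats go to Carrow, Farrow, Dorne.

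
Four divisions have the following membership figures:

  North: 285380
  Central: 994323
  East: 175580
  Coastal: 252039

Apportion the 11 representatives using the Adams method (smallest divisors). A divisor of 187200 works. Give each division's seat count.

With modified divisor 187200: modified quotas North 1.524, Central 5.312, East 0.938, Coastal 1.346.
Rounding up: North 2, Central 6, East 1, Coastal 2 (total 11).

North: 2, Central: 6, East: 1, Coastal: 2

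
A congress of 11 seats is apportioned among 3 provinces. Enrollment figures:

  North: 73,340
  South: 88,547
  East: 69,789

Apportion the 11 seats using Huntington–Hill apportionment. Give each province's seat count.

With divisor 20659: modified quotas North 3.550, South 4.286, East 3.378.
Geometric-mean thresholds: North √(3·4)=3.464, South √(4·5)=4.472, East √(3·4)=3.464.
Each quota rounded against its threshold gives North 4, South 4, East 3 (total 11).

North: 4, South: 4, East: 3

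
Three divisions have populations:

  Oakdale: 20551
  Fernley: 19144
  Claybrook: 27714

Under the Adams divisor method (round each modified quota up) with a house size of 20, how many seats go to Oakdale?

Standard divisor 67409/20 ≈ 3370.45; standard quotas: Oakdale 6.097, Fernley 5.680, Claybrook 8.223.
Rounding up gives 7, 6, 9 = 22 seats, so the divisor must be adjusted.
With modified divisor 3600: modified quotas Oakdale 5.709, Fernley 5.318, Claybrook 7.698.
Rounding up: Oakdale 6, Fernley 6, Claybrook 8 (total 20).
Oakdale receives 6.

6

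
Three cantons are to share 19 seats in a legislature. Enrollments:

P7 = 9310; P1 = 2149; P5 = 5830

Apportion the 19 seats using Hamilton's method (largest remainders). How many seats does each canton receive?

P7 10, P1 2, P5 7

Standard divisor: 17289 ÷ 19 ≈ 909.947.
Standard quotas: P7 10.2314, P1 2.3617, P5 6.4070.
Lower quotas: P7 10, P1 2, P5 6 (sum 18, leaving 1 seat).
Remainders in descending order: P5 0.4070, P1 0.3617, P7 0.2314.
The surplus seat goes to P5.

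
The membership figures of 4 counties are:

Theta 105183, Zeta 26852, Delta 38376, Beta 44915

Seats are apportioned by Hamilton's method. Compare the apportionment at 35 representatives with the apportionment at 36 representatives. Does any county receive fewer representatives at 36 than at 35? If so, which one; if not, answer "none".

At 35 seats: Theta 17, Zeta 5, Delta 6, Beta 7.
At 36 seats: Theta 18, Zeta 4, Delta 6, Beta 8.
Zeta drops from 5 to 4.

Zeta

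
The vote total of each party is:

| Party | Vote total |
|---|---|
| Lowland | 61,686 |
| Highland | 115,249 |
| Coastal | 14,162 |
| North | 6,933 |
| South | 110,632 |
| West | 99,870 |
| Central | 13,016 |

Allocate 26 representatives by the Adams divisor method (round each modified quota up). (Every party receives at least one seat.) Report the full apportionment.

Standard divisor 421548/26 ≈ 16213.385; standard quotas: Lowland 3.805, Highland 7.108, Coastal 0.873, North 0.428, South 6.823, West 6.160, Central 0.803.
Rounding up gives 4, 8, 1, 1, 7, 7, 1 = 29 seats, so the divisor must be adjusted.
With modified divisor 18800: modified quotas Lowland 3.281, Highland 6.130, Coastal 0.753, North 0.369, South 5.885, West 5.312, Central 0.692.
Rounding up: Lowland 4, Highland 7, Coastal 1, North 1, South 6, West 6, Central 1 (total 26).

Lowland=4; Highland=7; Coastal=1; North=1; South=6; West=6; Central=1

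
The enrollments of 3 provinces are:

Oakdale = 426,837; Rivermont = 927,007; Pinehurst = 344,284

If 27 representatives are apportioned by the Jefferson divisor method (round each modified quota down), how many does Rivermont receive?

15

Standard divisor 1698128/27 ≈ 62893.63; standard quotas: Oakdale 6.787, Rivermont 14.739, Pinehurst 5.474.
Rounding down gives 6, 14, 5 = 25 seats, so the divisor must be adjusted.
With modified divisor 59500: modified quotas Oakdale 7.174, Rivermont 15.580, Pinehurst 5.786.
Rounding down: Oakdale 7, Rivermont 15, Pinehurst 5 (total 27).
Rivermont receives 15.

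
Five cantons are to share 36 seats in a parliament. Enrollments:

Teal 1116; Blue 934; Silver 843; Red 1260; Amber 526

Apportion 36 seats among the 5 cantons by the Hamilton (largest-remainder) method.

The standard divisor is 4679/36 ≈ 129.972.
Standard quotas: Teal 8.586, Blue 7.186, Silver 6.486, Red 9.694, Amber 4.047.
Lower quotas: Teal 8, Blue 7, Silver 6, Red 9, Amber 4 (sum 34, leaving 2 seats).
Remainders in descending order: Red 0.694, Teal 0.586, Silver 0.486, Blue 0.186, Amber 0.047.
The surplus seats go to Red, Teal.

Teal 9, Blue 7, Silver 6, Red 10, Amber 4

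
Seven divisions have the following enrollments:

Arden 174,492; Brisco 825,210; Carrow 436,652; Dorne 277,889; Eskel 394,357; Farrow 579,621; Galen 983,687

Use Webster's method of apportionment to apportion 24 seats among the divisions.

Arden 1; Brisco 5; Carrow 3; Dorne 2; Eskel 3; Farrow 4; Galen 6

Standard divisor 3671908/24 ≈ 152996.167; standard quotas: Arden 1.140, Brisco 5.394, Carrow 2.854, Dorne 1.816, Eskel 2.578, Farrow 3.788, Galen 6.429.
Rounding to the nearest integer gives Arden 1, Brisco 5, Carrow 3, Dorne 2, Eskel 3, Farrow 4, Galen 6 — total 24, matching the house size, so no adjustment is needed.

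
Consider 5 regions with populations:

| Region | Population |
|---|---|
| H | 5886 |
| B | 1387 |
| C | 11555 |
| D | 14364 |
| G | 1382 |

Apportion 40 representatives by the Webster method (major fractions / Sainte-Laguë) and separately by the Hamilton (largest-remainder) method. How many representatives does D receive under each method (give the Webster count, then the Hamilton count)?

Webster: H 7, B 2, C 13, D 16, G 2.
Hamilton: H 7, B 2, C 13, D 17, G 1.
D gets 16 under Webster and 17 under Hamilton.

16 and 17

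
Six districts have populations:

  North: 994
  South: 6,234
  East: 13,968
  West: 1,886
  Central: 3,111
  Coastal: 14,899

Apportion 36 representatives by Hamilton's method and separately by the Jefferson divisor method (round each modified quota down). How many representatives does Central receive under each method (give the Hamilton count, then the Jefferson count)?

3 and 2

Hamilton: North 1, South 5, East 12, West 2, Central 3, Coastal 13.
Jefferson: North 0, South 6, East 13, West 1, Central 2, Coastal 14.
Central gets 3 under Hamilton and 2 under Jefferson.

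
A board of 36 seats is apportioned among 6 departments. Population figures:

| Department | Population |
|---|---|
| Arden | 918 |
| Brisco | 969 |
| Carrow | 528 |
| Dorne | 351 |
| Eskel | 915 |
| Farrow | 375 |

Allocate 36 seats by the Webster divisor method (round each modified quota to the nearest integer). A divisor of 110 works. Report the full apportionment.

With modified divisor 110: modified quotas Arden 8.345, Brisco 8.809, Carrow 4.800, Dorne 3.191, Eskel 8.318, Farrow 3.409.
Rounding to the nearest integer: Arden 8, Brisco 9, Carrow 5, Dorne 3, Eskel 8, Farrow 3 (total 36).

Arden 8, Brisco 9, Carrow 5, Dorne 3, Eskel 8, Farrow 3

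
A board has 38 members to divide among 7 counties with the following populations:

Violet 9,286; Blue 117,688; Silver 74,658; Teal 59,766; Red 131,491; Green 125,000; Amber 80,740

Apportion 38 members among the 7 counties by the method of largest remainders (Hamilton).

Total 598629; standard divisor 598629/38 ≈ 15753.395.
Standard quotas: Violet 0.5895, Blue 7.4706, Silver 4.7392, Teal 3.7938, Red 8.3468, Green 7.9348, Amber 5.1252.
Lower quotas: Violet 0, Blue 7, Silver 4, Teal 3, Red 8, Green 7, Amber 5 (sum 34, leaving 4 seats).
Remainders in descending order: Green 0.9348, Teal 0.7938, Silver 0.7392, Violet 0.5895, Blue 0.4706, Red 0.3468, Amber 0.1252.
Largest remainders: Green, Teal, Silver, Violet receive the extra seats.

Violet: 1, Blue: 7, Silver: 5, Teal: 4, Red: 8, Green: 8, Amber: 5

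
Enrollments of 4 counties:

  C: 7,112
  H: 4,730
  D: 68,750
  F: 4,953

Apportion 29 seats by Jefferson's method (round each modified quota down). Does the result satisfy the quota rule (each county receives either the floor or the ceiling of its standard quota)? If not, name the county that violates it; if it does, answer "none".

Standard quotas: C 2.411, H 1.603, D 23.306, F 1.679.
Jefferson allocation: C 2, H 1, D 25, F 1.
D has quota 23.306 (lower 23, upper 24) but receives 25 — outside the quota interval.

D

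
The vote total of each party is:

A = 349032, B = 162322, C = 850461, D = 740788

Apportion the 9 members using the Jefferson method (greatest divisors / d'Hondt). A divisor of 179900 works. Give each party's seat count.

A 1; B 0; C 4; D 4

With modified divisor 179900: modified quotas A 1.940, B 0.902, C 4.727, D 4.118.
Rounding down: A 1, B 0, C 4, D 4 (total 9).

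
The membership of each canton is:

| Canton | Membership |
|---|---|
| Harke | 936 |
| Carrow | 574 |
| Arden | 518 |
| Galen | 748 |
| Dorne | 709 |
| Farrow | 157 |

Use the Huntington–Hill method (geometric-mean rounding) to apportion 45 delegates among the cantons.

With divisor 81: modified quotas Harke 11.556, Carrow 7.086, Arden 6.395, Galen 9.235, Dorne 8.753, Farrow 1.938.
Geometric-mean thresholds: Harke √(11·12)=11.489, Carrow √(7·8)=7.483, Arden √(6·7)=6.481, Galen √(9·10)=9.487, Dorne √(8·9)=8.485, Farrow √(1·2)=1.414.
Each quota rounded against its threshold gives Harke 12, Carrow 7, Arden 6, Galen 9, Dorne 9, Farrow 2 (total 45).

Harke=12, Carrow=7, Arden=6, Galen=9, Dorne=9, Farrow=2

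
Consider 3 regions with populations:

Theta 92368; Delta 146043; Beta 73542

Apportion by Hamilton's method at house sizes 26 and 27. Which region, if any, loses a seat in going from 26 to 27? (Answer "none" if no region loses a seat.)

none

At 26 seats: Theta 8, Delta 12, Beta 6.
At 27 seats: Theta 8, Delta 13, Beta 6.
No region's allocation decreased.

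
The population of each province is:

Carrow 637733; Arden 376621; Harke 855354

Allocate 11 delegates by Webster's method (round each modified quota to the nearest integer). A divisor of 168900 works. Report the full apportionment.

With modified divisor 168900: modified quotas Carrow 3.776, Arden 2.230, Harke 5.064.
Rounding to the nearest integer: Carrow 4, Arden 2, Harke 5 (total 11).

Carrow 4; Arden 2; Harke 5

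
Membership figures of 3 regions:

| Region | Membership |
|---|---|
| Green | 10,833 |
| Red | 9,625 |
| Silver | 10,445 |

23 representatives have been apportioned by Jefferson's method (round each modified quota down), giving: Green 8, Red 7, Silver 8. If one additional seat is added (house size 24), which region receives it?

Priority for the next seat is population ÷ (current seats + 1).
Priorities: Green 1203.667, Red 1203.125, Silver 1160.556.
Highest priority: Green.

Green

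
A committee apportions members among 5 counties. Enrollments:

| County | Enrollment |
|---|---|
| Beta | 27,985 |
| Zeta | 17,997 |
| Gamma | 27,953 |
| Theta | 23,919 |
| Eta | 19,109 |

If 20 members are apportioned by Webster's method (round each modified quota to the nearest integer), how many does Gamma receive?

Standard divisor 116963/20 ≈ 5848.15; standard quotas: Beta 4.785, Zeta 3.077, Gamma 4.780, Theta 4.090, Eta 3.268.
Rounding to the nearest integer gives Beta 5, Zeta 3, Gamma 5, Theta 4, Eta 3 — total 20, matching the house size, so no adjustment is needed.
Gamma receives 5.

5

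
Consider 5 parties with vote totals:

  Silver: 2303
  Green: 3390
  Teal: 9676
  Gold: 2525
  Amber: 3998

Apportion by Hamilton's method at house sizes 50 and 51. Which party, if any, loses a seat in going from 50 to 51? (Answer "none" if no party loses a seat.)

At 50 seats: Silver 5, Green 8, Teal 22, Gold 6, Amber 9.
At 51 seats: Silver 5, Green 8, Teal 23, Gold 6, Amber 9.
No party's allocation decreased.

none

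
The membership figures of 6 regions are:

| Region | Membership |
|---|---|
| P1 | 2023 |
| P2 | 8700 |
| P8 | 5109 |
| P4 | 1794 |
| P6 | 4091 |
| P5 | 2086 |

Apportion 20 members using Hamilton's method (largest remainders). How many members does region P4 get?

2

Total 23803; standard divisor 23803/20 ≈ 1190.15.
Standard quotas: P1 1.6998, P2 7.3100, P8 4.2927, P4 1.5074, P6 3.4374, P5 1.7527.
Lower quotas: P1 1, P2 7, P8 4, P4 1, P6 3, P5 1 (sum 17, leaving 3 seats).
Remainders in descending order: P5 0.7527, P1 0.6998, P4 0.5074, P6 0.4374, P2 0.3100, P8 0.2927.
The surplus seats go to P5, P1, P4.
P4 receives 2.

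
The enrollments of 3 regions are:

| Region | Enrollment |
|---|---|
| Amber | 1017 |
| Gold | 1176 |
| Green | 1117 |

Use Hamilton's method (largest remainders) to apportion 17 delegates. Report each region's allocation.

Amber: 5; Gold: 6; Green: 6

Total 3310; standard divisor 3310/17 ≈ 194.706.
Standard quotas: Amber 5.223, Gold 6.040, Green 5.737.
Lower quotas: Amber 5, Gold 6, Green 5 (sum 16, leaving 1 seat).
Remainders in descending order: Green 0.737, Amber 0.223, Gold 0.040.
Largest remainder: Green receives the extra seat.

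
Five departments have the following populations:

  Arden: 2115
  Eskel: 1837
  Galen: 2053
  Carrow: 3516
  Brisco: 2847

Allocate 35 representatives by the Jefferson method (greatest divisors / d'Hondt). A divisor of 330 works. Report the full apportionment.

With modified divisor 330: modified quotas Arden 6.409, Eskel 5.567, Galen 6.221, Carrow 10.655, Brisco 8.627.
Rounding down: Arden 6, Eskel 5, Galen 6, Carrow 10, Brisco 8 (total 35).

Arden 6; Eskel 5; Galen 6; Carrow 10; Brisco 8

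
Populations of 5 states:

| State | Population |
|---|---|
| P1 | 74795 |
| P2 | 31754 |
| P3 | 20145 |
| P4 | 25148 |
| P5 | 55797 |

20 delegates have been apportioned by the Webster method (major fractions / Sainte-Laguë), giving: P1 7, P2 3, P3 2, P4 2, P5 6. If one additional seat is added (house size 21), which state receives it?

P4

Priority for the next seat is population ÷ (current seats + 0.5).
Priorities: P1 9972.667, P2 9072.571, P3 8058.000, P4 10059.200, P5 8584.154.
Highest priority: P4.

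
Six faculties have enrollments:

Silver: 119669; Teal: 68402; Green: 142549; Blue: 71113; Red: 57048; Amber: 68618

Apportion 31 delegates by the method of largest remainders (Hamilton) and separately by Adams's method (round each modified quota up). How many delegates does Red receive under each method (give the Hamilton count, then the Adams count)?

3 and 4

Hamilton: Silver 7, Teal 4, Green 9, Blue 4, Red 3, Amber 4.
Adams: Silver 7, Teal 4, Green 8, Blue 4, Red 4, Amber 4.
Red gets 3 under Hamilton and 4 under Adams.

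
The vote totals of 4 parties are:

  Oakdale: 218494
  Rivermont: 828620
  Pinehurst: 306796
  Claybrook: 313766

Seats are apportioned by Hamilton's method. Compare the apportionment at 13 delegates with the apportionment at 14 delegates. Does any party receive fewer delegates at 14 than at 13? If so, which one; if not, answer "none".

none

At 13 seats: Oakdale 2, Rivermont 7, Pinehurst 2, Claybrook 2.
At 14 seats: Oakdale 2, Rivermont 7, Pinehurst 2, Claybrook 3.
No party's allocation decreased.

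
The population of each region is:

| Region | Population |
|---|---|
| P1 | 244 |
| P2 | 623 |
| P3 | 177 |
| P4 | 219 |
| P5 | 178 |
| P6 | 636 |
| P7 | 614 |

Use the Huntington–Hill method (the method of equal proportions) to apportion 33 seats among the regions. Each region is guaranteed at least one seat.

With divisor 83: modified quotas P1 2.940, P2 7.506, P3 2.133, P4 2.639, P5 2.145, P6 7.663, P7 7.398.
Geometric-mean thresholds: P1 √(2·3)=2.449, P2 √(7·8)=7.483, P3 √(2·3)=2.449, P4 √(2·3)=2.449, P5 √(2·3)=2.449, P6 √(7·8)=7.483, P7 √(7·8)=7.483.
Each quota rounded against its threshold gives P1 3, P2 8, P3 2, P4 3, P5 2, P6 8, P7 7 (total 33).

P1 3; P2 8; P3 2; P4 3; P5 2; P6 8; P7 7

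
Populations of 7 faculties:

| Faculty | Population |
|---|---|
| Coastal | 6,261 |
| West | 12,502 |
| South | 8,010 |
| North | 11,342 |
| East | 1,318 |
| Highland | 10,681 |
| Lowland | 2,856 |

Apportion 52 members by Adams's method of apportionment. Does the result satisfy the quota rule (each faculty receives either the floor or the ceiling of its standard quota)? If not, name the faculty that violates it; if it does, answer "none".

Standard quotas: Coastal 6.146, West 12.273, South 7.863, North 11.134, East 1.294, Highland 10.485, Lowland 2.804.
Adams allocation: Coastal 6, West 12, South 8, North 11, East 2, Highland 10, Lowland 3.
Every allocation lies between the lower and upper quota.

none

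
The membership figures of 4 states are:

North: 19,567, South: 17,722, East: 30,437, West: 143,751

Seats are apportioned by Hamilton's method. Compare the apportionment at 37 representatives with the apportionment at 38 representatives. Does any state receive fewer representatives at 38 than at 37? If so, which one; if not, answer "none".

At 37 seats: North 4, South 3, East 5, West 25.
At 38 seats: North 4, South 3, East 5, West 26.
No state's allocation decreased.

none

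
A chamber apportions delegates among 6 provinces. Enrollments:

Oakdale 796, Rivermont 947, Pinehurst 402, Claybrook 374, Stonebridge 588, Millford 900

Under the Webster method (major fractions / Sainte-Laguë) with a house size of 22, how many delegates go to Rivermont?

Standard divisor 4007/22 ≈ 182.136; standard quotas: Oakdale 4.370, Rivermont 5.199, Pinehurst 2.207, Claybrook 2.053, Stonebridge 3.228, Millford 4.941.
Rounding to the nearest integer gives 4, 5, 2, 2, 3, 5 = 21 seats, so the divisor must be adjusted.
With modified divisor 175: modified quotas Oakdale 4.549, Rivermont 5.411, Pinehurst 2.297, Claybrook 2.137, Stonebridge 3.360, Millford 5.143.
Rounding to the nearest integer: Oakdale 5, Rivermont 5, Pinehurst 2, Claybrook 2, Stonebridge 3, Millford 5 (total 22).
Rivermont receives 5.

5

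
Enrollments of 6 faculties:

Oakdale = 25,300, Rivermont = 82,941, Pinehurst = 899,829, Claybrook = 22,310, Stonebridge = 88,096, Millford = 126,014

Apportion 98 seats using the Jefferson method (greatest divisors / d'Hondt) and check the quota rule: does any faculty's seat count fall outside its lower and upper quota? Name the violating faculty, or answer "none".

Pinehurst

Standard quotas: Oakdale 1.992, Rivermont 6.531, Pinehurst 70.859, Claybrook 1.757, Stonebridge 6.937, Millford 9.923.
Jefferson allocation: Oakdale 2, Rivermont 6, Pinehurst 72, Claybrook 1, Stonebridge 7, Millford 10.
Pinehurst has quota 70.859 (lower 70, upper 71) but receives 72 — outside the quota interval.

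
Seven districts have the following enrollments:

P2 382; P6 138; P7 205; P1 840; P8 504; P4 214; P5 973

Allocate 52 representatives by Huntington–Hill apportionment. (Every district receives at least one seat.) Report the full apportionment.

With divisor 62: modified quotas P2 6.161, P6 2.226, P7 3.306, P1 13.548, P8 8.129, P4 3.452, P5 15.694.
Geometric-mean thresholds: P2 √(6·7)=6.481, P6 √(2·3)=2.449, P7 √(3·4)=3.464, P1 √(13·14)=13.491, P8 √(8·9)=8.485, P4 √(3·4)=3.464, P5 √(15·16)=15.492.
Each quota rounded against its threshold gives P2 6, P6 2, P7 3, P1 14, P8 8, P4 3, P5 16 (total 52).

P2=6, P6=2, P7=3, P1=14, P8=8, P4=3, P5=16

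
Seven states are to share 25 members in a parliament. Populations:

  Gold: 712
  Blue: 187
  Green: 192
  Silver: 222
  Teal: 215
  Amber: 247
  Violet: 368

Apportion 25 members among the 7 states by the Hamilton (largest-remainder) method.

The standard divisor is 2143/25 ≈ 85.72.
Standard quotas: Gold 8.306, Blue 2.182, Green 2.240, Silver 2.590, Teal 2.508, Amber 2.881, Violet 4.293.
Lower quotas: Gold 8, Blue 2, Green 2, Silver 2, Teal 2, Amber 2, Violet 4 (sum 22, leaving 3 seats).
Remainders in descending order: Amber 0.881, Silver 0.590, Teal 0.508, Gold 0.306, Violet 0.293, Green 0.240, Blue 0.182.
The surplus seats go to Amber, Silver, Teal.

Gold: 8; Blue: 2; Green: 2; Silver: 3; Teal: 3; Amber: 3; Violet: 4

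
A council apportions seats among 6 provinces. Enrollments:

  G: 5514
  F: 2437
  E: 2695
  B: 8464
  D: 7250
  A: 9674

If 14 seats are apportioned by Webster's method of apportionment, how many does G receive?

2

Standard divisor 36034/14 ≈ 2573.857; standard quotas: G 2.142, F 0.947, E 1.047, B 3.288, D 2.817, A 3.759.
Rounding to the nearest integer gives G 2, F 1, E 1, B 3, D 3, A 4 — total 14, matching the house size, so no adjustment is needed.
G receives 2.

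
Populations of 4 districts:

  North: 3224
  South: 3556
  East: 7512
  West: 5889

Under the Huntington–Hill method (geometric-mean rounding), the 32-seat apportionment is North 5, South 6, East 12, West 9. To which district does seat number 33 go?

West

Priority for the next seat is population ÷ (√(s·(s+1))).
Priorities: North 588.619, South 548.703, East 601.441, West 620.755.
Highest priority: West.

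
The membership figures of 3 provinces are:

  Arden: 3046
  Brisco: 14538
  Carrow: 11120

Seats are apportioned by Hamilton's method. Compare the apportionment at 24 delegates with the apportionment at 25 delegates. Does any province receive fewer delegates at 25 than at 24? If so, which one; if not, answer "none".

At 24 seats: Arden 3, Brisco 12, Carrow 9.
At 25 seats: Arden 2, Brisco 13, Carrow 10.
Arden drops from 3 to 2.

Arden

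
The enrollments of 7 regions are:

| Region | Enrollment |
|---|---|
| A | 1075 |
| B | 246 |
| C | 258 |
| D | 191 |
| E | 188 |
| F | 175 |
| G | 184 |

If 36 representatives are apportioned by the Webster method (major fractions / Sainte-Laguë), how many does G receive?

Standard divisor 2317/36 ≈ 64.361; standard quotas: A 16.703, B 3.822, C 4.009, D 2.968, E 2.921, F 2.719, G 2.859.
Rounding to the nearest integer gives 17, 4, 4, 3, 3, 3, 3 = 37 seats, so the divisor must be adjusted.
With modified divisor 67: modified quotas A 16.045, B 3.672, C 3.851, D 2.851, E 2.806, F 2.612, G 2.746.
Rounding to the nearest integer: A 16, B 4, C 4, D 3, E 3, F 3, G 3 (total 36).
G receives 3.

3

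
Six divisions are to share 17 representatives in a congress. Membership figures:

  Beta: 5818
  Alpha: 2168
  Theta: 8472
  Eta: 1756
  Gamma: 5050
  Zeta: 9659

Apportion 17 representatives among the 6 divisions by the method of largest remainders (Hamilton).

Beta 3, Alpha 1, Theta 4, Eta 1, Gamma 3, Zeta 5

Total 32923; standard divisor 32923/17 ≈ 1936.647.
Standard quotas: Beta 3.0042, Alpha 1.1195, Theta 4.3746, Eta 0.9067, Gamma 2.6076, Zeta 4.9875.
Lower quotas: Beta 3, Alpha 1, Theta 4, Eta 0, Gamma 2, Zeta 4 (sum 14, leaving 3 seats).
Remainders in descending order: Zeta 0.9875, Eta 0.9067, Gamma 0.6076, Theta 0.3746, Alpha 0.1195, Beta 0.0042.
Largest remainders: Zeta, Eta, Gamma receive the extra seats.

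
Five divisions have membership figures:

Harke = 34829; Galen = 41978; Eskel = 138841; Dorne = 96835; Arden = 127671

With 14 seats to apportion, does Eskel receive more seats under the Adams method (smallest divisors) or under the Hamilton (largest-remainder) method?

Adams: Harke 1, Galen 2, Eskel 4, Dorne 3, Arden 4.
Hamilton: Harke 1, Galen 1, Eskel 5, Dorne 3, Arden 4.
Eskel gets 4 under Adams and 5 under Hamilton.

Hamilton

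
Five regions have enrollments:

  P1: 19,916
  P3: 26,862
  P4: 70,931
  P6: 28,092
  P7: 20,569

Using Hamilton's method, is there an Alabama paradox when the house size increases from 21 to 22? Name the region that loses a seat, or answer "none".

At 21 seats: P1 2, P3 3, P4 9, P6 4, P7 3.
At 22 seats: P1 3, P3 3, P4 9, P6 4, P7 3.
No region's allocation decreased.

none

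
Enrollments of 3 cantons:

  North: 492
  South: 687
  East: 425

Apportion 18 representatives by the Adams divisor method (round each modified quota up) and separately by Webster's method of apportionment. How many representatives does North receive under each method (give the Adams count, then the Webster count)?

6 and 5

Adams: North 6, South 7, East 5.
Webster: North 5, South 8, East 5.
North gets 6 under Adams and 5 under Webster.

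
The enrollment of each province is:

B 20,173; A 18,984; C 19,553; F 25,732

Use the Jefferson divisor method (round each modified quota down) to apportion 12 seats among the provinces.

B 3, A 2, C 3, F 4

Standard divisor 84442/12 ≈ 7036.833; standard quotas: B 2.867, A 2.698, C 2.779, F 3.657.
Rounding down gives 2, 2, 2, 3 = 9 seats, so the divisor must be adjusted.
With modified divisor 6400: modified quotas B 3.152, A 2.966, C 3.055, F 4.021.
Rounding down: B 3, A 2, C 3, F 4 (total 12).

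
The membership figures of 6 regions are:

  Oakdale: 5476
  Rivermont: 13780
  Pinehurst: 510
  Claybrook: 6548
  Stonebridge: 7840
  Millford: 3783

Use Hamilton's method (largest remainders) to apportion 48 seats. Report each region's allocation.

Total 37937; standard divisor 37937/48 ≈ 790.354.
Standard quotas: Oakdale 6.9285, Rivermont 17.4352, Pinehurst 0.6453, Claybrook 8.2849, Stonebridge 9.9196, Millford 4.7865.
Lower quotas: Oakdale 6, Rivermont 17, Pinehurst 0, Claybrook 8, Stonebridge 9, Millford 4 (sum 44, leaving 4 seats).
Remainders in descending order: Oakdale 0.9285, Stonebridge 0.9196, Millford 0.7865, Pinehurst 0.6453, Rivermont 0.4352, Claybrook 0.2849.
The surplus seats go to Oakdale, Stonebridge, Millford, Pinehurst.

Oakdale: 7, Rivermont: 17, Pinehurst: 1, Claybrook: 8, Stonebridge: 10, Millford: 5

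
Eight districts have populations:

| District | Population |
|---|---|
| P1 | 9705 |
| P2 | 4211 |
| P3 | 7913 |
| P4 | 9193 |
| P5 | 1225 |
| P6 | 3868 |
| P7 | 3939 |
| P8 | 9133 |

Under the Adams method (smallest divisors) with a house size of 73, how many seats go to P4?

Standard divisor 49187/73 ≈ 673.795; standard quotas: P1 14.404, P2 6.250, P3 11.744, P4 13.644, P5 1.818, P6 5.741, P7 5.846, P8 13.555.
Rounding up gives 15, 7, 12, 14, 2, 6, 6, 14 = 76 seats, so the divisor must be adjusted.
With modified divisor 705: modified quotas P1 13.766, P2 5.973, P3 11.224, P4 13.040, P5 1.738, P6 5.487, P7 5.587, P8 12.955.
Rounding up: P1 14, P2 6, P3 12, P4 14, P5 2, P6 6, P7 6, P8 13 (total 73).
P4 receives 14.

14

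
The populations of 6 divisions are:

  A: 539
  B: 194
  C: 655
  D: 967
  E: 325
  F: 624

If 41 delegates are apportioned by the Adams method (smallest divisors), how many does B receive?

3

Standard divisor 3304/41 ≈ 80.585; standard quotas: A 6.689, B 2.407, C 8.128, D 12.000, E 4.033, F 7.743.
Rounding up gives 7, 3, 9, 12, 5, 8 = 44 seats, so the divisor must be adjusted.
With modified divisor 88.5: modified quotas A 6.090, B 2.192, C 7.401, D 10.927, E 3.672, F 7.051.
Rounding up: A 7, B 3, C 8, D 11, E 4, F 8 (total 41).
B receives 3.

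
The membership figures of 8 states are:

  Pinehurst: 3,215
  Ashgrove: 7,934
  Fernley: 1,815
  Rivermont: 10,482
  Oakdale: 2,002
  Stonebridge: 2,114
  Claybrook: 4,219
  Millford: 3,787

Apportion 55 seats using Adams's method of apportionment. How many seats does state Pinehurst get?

5

Standard divisor 35568/55 ≈ 646.691; standard quotas: Pinehurst 4.971, Ashgrove 12.269, Fernley 2.807, Rivermont 16.209, Oakdale 3.096, Stonebridge 3.269, Claybrook 6.524, Millford 5.856.
Rounding up gives 5, 13, 3, 17, 4, 4, 7, 6 = 59 seats, so the divisor must be adjusted.
With modified divisor 700: modified quotas Pinehurst 4.593, Ashgrove 11.334, Fernley 2.593, Rivermont 14.974, Oakdale 2.860, Stonebridge 3.020, Claybrook 6.027, Millford 5.410.
Rounding up: Pinehurst 5, Ashgrove 12, Fernley 3, Rivermont 15, Oakdale 3, Stonebridge 4, Claybrook 7, Millford 6 (total 55).
Pinehurst receives 5.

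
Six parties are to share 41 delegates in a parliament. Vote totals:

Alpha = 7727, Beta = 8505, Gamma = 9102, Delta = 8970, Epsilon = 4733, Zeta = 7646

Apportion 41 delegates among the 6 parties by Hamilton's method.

Standard divisor: 46683 ÷ 41 ≈ 1138.61.
Standard quotas: Alpha 6.7863, Beta 7.4696, Gamma 7.9940, Delta 7.8780, Epsilon 4.1568, Zeta 6.7152.
Lower quotas: Alpha 6, Beta 7, Gamma 7, Delta 7, Epsilon 4, Zeta 6 (sum 37, leaving 4 seats).
Remainders in descending order: Gamma 0.9940, Delta 0.8780, Alpha 0.7863, Zeta 0.7152, Beta 0.4696, Epsilon 0.1568.
The surplus seats go to Gamma, Delta, Alpha, Zeta.

Alpha: 7; Beta: 7; Gamma: 8; Delta: 8; Epsilon: 4; Zeta: 7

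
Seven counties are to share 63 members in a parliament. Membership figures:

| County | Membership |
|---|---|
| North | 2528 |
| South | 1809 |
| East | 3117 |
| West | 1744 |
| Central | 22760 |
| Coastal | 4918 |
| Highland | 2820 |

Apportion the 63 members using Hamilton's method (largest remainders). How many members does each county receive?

The standard divisor is 39696/63 ≈ 630.095.
Standard quotas: North 4.0121, South 2.8710, East 4.9469, West 2.7678, Central 36.1215, Coastal 7.8052, Highland 4.4755.
Lower quotas: North 4, South 2, East 4, West 2, Central 36, Coastal 7, Highland 4 (sum 59, leaving 4 seats).
Remainders in descending order: East 0.9469, South 0.8710, Coastal 0.8052, West 0.7678, Highland 0.4755, Central 0.1215, North 0.0121.
Largest remainders: East, South, Coastal, West receive the extra seats.

North 4; South 3; East 5; West 3; Central 36; Coastal 8; Highland 4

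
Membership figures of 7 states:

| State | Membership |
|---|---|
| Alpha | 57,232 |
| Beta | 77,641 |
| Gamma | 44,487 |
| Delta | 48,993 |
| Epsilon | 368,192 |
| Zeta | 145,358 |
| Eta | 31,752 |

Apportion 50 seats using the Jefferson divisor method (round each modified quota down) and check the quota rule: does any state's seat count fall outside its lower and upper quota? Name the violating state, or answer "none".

Epsilon

Standard quotas: Alpha 3.699, Beta 5.018, Gamma 2.875, Delta 3.166, Epsilon 23.796, Zeta 9.394, Eta 2.052.
Jefferson allocation: Alpha 3, Beta 5, Gamma 3, Delta 3, Epsilon 25, Zeta 9, Eta 2.
Epsilon has quota 23.796 (lower 23, upper 24) but receives 25 — outside the quota interval.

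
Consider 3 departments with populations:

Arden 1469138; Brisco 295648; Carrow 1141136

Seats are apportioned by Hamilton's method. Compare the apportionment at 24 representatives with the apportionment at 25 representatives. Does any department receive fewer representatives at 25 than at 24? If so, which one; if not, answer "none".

Brisco

At 24 seats: Arden 12, Brisco 3, Carrow 9.
At 25 seats: Arden 13, Brisco 2, Carrow 10.
Brisco drops from 3 to 2.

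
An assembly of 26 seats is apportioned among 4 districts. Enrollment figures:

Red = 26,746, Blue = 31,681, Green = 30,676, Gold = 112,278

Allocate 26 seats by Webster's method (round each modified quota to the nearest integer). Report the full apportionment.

Standard divisor 201381/26 ≈ 7745.423; standard quotas: Red 3.453, Blue 4.090, Green 3.961, Gold 14.496.
Rounding to the nearest integer gives 3, 4, 4, 14 = 25 seats, so the divisor must be adjusted.
With modified divisor 7700: modified quotas Red 3.474, Blue 4.114, Green 3.984, Gold 14.582.
Rounding to the nearest integer: Red 3, Blue 4, Green 4, Gold 15 (total 26).

Red=3; Blue=4; Green=4; Gold=15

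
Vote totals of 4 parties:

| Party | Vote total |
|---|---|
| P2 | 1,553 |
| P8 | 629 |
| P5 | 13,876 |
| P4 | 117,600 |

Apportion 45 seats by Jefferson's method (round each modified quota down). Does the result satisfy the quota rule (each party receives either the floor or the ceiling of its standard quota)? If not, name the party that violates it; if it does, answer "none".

Standard quotas: P2 0.523, P8 0.212, P5 4.672, P4 39.594.
Jefferson allocation: P2 0, P8 0, P5 4, P4 41.
P4 has quota 39.594 (lower 39, upper 40) but receives 41 — outside the quota interval.

P4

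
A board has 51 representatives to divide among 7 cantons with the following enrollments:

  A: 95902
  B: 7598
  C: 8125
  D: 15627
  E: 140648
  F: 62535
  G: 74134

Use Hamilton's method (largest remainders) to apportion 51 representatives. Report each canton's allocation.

A: 12, B: 1, C: 1, D: 2, E: 18, F: 8, G: 9

Standard divisor: 404569 ÷ 51 ≈ 7932.725.
Standard quotas: A 12.0894, B 0.9578, C 1.0242, D 1.9699, E 17.7301, F 7.8832, G 9.3453.
Lower quotas: A 12, B 0, C 1, D 1, E 17, F 7, G 9 (sum 47, leaving 4 seats).
Remainders in descending order: D 0.9699, B 0.9578, F 0.8832, E 0.7301, G 0.3453, A 0.0894, C 0.0242.
The surplus seats go to D, B, F, E.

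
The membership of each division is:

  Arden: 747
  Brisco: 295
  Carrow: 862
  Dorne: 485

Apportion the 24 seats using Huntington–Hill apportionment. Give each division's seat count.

Arden 7, Brisco 3, Carrow 9, Dorne 5

With divisor 101: modified quotas Arden 7.396, Brisco 2.921, Carrow 8.535, Dorne 4.802.
Geometric-mean thresholds: Arden √(7·8)=7.483, Brisco √(2·3)=2.449, Carrow √(8·9)=8.485, Dorne √(4·5)=4.472.
Each quota rounded against its threshold gives Arden 7, Brisco 3, Carrow 9, Dorne 5 (total 24).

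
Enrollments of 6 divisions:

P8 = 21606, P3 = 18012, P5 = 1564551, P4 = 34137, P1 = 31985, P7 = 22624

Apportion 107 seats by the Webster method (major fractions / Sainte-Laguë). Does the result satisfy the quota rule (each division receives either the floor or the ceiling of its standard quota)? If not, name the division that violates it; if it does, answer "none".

Standard quotas: P8 1.366, P3 1.138, P5 98.887, P4 2.158, P1 2.022, P7 1.430.
Webster allocation: P8 1, P3 1, P5 100, P4 2, P1 2, P7 1.
P5 has quota 98.887 (lower 98, upper 99) but receives 100 — outside the quota interval.

P5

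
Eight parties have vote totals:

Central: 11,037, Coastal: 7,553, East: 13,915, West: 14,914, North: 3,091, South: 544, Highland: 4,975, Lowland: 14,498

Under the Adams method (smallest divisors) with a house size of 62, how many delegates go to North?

3

Standard divisor 70527/62 ≈ 1137.532; standard quotas: Central 9.703, Coastal 6.640, East 12.233, West 13.111, North 2.717, South 0.478, Highland 4.374, Lowland 12.745.
Rounding up gives 10, 7, 13, 14, 3, 1, 5, 13 = 66 seats, so the divisor must be adjusted.
With modified divisor 1230: modified quotas Central 8.973, Coastal 6.141, East 11.313, West 12.125, North 2.513, South 0.442, Highland 4.045, Lowland 11.787.
Rounding up: Central 9, Coastal 7, East 12, West 13, North 3, South 1, Highland 5, Lowland 12 (total 62).
North receives 3.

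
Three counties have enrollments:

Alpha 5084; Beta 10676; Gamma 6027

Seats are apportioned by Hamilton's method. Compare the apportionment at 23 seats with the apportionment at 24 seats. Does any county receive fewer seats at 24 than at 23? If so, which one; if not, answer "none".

Alpha

At 23 seats: Alpha 6, Beta 11, Gamma 6.
At 24 seats: Alpha 5, Beta 12, Gamma 7.
Alpha drops from 6 to 5.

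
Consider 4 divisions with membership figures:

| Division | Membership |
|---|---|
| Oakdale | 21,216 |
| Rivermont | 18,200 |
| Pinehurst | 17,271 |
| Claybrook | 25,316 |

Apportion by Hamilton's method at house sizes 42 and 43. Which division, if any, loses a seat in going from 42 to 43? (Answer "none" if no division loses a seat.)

At 42 seats: Oakdale 11, Rivermont 9, Pinehurst 9, Claybrook 13.
At 43 seats: Oakdale 11, Rivermont 10, Pinehurst 9, Claybrook 13.
No division's allocation decreased.

none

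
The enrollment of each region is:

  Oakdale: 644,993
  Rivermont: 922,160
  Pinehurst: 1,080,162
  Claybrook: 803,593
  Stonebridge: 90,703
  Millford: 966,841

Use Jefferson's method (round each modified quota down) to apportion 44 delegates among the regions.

Standard divisor 4508452/44 ≈ 102464.818; standard quotas: Oakdale 6.295, Rivermont 9.000, Pinehurst 10.542, Claybrook 7.843, Stonebridge 0.885, Millford 9.436.
Rounding down gives 6, 8, 10, 7, 0, 9 = 40 seats, so the divisor must be adjusted.
With modified divisor 94500: modified quotas Oakdale 6.825, Rivermont 9.758, Pinehurst 11.430, Claybrook 8.504, Stonebridge 0.960, Millford 10.231.
Rounding down: Oakdale 6, Rivermont 9, Pinehurst 11, Claybrook 8, Stonebridge 0, Millford 10 (total 44).

Oakdale 6; Rivermont 9; Pinehurst 11; Claybrook 8; Stonebridge 0; Millford 10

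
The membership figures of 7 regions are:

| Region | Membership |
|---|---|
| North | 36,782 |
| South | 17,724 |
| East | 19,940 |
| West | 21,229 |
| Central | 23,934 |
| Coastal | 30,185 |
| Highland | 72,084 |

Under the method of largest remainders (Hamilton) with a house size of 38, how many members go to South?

3

The standard divisor is 221878/38 ≈ 5838.895.
Standard quotas: North 6.2995, South 3.0355, East 3.4150, West 3.6358, Central 4.0991, Coastal 5.1696, Highland 12.3455.
Lower quotas: North 6, South 3, East 3, West 3, Central 4, Coastal 5, Highland 12 (sum 36, leaving 2 seats).
Remainders in descending order: West 0.6358, East 0.4150, Highland 0.3455, North 0.2995, Coastal 0.1696, Central 0.0991, South 0.0355.
Largest remainders: West, East receive the extra seats.
South receives 3.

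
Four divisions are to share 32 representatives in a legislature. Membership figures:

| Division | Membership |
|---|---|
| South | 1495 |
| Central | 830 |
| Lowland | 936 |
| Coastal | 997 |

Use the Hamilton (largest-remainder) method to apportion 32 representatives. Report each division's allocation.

The standard divisor is 4258/32 ≈ 133.062.
Standard quotas: South 11.235, Central 6.238, Lowland 7.034, Coastal 7.493.
Lower quotas: South 11, Central 6, Lowland 7, Coastal 7 (sum 31, leaving 1 seat).
Remainders in descending order: Coastal 0.493, Central 0.238, South 0.235, Lowland 0.034.
The surplus seat goes to Coastal.

South: 11; Central: 6; Lowland: 7; Coastal: 8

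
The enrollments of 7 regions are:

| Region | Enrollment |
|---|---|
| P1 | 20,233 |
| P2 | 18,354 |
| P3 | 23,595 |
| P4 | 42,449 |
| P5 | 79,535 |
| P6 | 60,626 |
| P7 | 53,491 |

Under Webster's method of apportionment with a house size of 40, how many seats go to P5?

Standard divisor 298283/40 ≈ 7457.075; standard quotas: P1 2.713, P2 2.461, P3 3.164, P4 5.692, P5 10.666, P6 8.130, P7 7.173.
Rounding to the nearest integer gives P1 3, P2 2, P3 3, P4 6, P5 11, P6 8, P7 7 — total 40, matching the house size, so no adjustment is needed.
P5 receives 11.

11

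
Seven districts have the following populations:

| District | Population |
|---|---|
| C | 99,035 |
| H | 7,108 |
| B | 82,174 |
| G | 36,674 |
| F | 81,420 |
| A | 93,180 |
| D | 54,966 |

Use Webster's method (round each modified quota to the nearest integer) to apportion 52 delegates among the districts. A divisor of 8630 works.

C: 11, H: 1, B: 10, G: 4, F: 9, A: 11, D: 6

With modified divisor 8630: modified quotas C 11.476, H 0.824, B 9.522, G 4.250, F 9.435, A 10.797, D 6.369.
Rounding to the nearest integer: C 11, H 1, B 10, G 4, F 9, A 11, D 6 (total 52).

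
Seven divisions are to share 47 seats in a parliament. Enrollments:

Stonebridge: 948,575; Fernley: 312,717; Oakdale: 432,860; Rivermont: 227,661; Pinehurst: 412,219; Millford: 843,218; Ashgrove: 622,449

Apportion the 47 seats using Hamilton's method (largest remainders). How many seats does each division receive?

Standard divisor: 3799699 ÷ 47 ≈ 80844.66.
Standard quotas: Stonebridge 11.7333, Fernley 3.8681, Oakdale 5.3542, Rivermont 2.8160, Pinehurst 5.0989, Millford 10.4301, Ashgrove 7.6993.
Lower quotas: Stonebridge 11, Fernley 3, Oakdale 5, Rivermont 2, Pinehurst 5, Millford 10, Ashgrove 7 (sum 43, leaving 4 seats).
Remainders in descending order: Fernley 0.8681, Rivermont 0.8160, Stonebridge 0.7333, Ashgrove 0.6993, Millford 0.4301, Oakdale 0.3542, Pinehurst 0.0989.
The surplus seats go to Fernley, Rivermont, Stonebridge, Ashgrove.

Stonebridge=12; Fernley=4; Oakdale=5; Rivermont=3; Pinehurst=5; Millford=10; Ashgrove=8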